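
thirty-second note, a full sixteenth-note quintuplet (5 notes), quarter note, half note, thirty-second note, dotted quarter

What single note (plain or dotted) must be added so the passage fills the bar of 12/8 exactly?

The bar of 12/8 = 48 thirty-second notes.
Working in thirty-second notes: thirty-second note = 1; a full sixteenth-note quintuplet (5 notes) (five quintuplet sixteenths span one quarter) = 8; quarter note = 8; half note = 16; thirty-second note = 1; dotted quarter = 12.
Altogether 1 + 8 + 8 + 16 + 1 + 12 = 46.
Remaining: 48 − 46 = 2 thirty-second notes, which is a sixteenth note.

sixteenth note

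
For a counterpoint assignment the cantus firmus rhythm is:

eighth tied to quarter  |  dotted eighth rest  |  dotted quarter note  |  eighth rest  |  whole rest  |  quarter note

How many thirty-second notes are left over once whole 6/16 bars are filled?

One bar of 6/16 = 6 sixteenth notes.
Convert each value to sixteenth notes: eighth tied to quarter (eighth + quarter) = 6; dotted eighth rest = 3; dotted quarter note = 6; eighth rest = 2; whole rest = 16; quarter note = 4.
Altogether 6 + 3 + 6 + 2 + 16 + 4 = 37.
37 ÷ 6 = 6 complete bars with 1 sixteenth note remaining = 2 thirty-second notes.

2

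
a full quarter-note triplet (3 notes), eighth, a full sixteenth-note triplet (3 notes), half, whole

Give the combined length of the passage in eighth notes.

18

In eighth notes: a full quarter-note triplet (3 notes) (three triplet quarters span one half) = 4; eighth = 1; a full sixteenth-note triplet (3 notes) (three triplet sixteenths span one eighth) = 1; half = 4; whole = 8.
Altogether 4 + 1 + 1 + 4 + 8 = 18 eighth notes.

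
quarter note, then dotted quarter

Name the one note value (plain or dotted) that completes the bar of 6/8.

eighth note

The bar of 6/8 = 6 eighth notes.
In eighth notes: quarter note = 2; dotted quarter = 3.
Total: 2 + 3 = 5.
Remaining: 6 − 5 = 1 eighth note, which is a eighth note.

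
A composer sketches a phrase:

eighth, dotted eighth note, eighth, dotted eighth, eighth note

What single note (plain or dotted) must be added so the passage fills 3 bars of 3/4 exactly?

dotted whole note

3 bars of 3/4 = 36 sixteenth notes.
Each duration in sixteenth notes: eighth = 2; dotted eighth note = 3; eighth = 2; dotted eighth = 3; eighth note = 2.
Sum: 2 + 3 + 2 + 3 + 2 = 12.
Remaining: 36 − 12 = 24 sixteenth notes, which is a dotted whole note.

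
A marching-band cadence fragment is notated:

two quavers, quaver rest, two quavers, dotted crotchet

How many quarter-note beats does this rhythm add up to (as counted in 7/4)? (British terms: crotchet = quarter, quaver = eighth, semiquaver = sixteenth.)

One quarter-note beat = 2 eighth notes.
Each duration in eighth notes: quaver = 1; quaver = 1; quaver rest = 1; quaver = 1; quaver = 1; dotted crotchet = 3.
Adding: 1 + 1 + 1 + 1 + 1 + 3 = 8.
8 ÷ 2 = 4 beats.

4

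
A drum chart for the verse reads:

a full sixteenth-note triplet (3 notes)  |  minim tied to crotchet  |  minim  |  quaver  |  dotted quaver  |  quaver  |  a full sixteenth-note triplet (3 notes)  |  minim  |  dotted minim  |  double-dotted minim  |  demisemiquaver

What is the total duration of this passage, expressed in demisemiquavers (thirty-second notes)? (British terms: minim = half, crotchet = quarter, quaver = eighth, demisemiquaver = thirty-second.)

Express everything in thirty-second notes: a full sixteenth-note triplet (3 notes) (three triplet sixteenths span one eighth) = 4; minim tied to crotchet (minim + crotchet) = 24; minim = 16; quaver = 4; dotted quaver = 6; quaver = 4; a full sixteenth-note triplet (3 notes) (three triplet sixteenths span one eighth) = 4; minim = 16; dotted minim = 24; double-dotted minim = 28; demisemiquaver = 1.
Total: 4 + 24 + 16 + 4 + 6 + 4 + 4 + 16 + 24 + 28 + 1 = 131 thirty-second notes.

131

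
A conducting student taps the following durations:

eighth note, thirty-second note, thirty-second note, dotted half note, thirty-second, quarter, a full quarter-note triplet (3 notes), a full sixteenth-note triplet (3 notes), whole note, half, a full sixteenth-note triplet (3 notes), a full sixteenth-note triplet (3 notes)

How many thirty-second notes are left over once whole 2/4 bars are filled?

One bar of 2/4 = 16 thirty-second notes.
In thirty-second notes: eighth note = 4; thirty-second note = 1; thirty-second note = 1; dotted half note = 24; thirty-second = 1; quarter = 8; a full quarter-note triplet (3 notes) (three triplet quarters span one half) = 16; a full sixteenth-note triplet (3 notes) (three triplet sixteenths span one eighth) = 4; whole note = 32; half = 16; a full sixteenth-note triplet (3 notes) (three triplet sixteenths span one eighth) = 4; a full sixteenth-note triplet (3 notes) (three triplet sixteenths span one eighth) = 4.
Altogether 4 + 1 + 1 + 24 + 1 + 8 + 16 + 4 + 32 + 16 + 4 + 4 = 115.
115 ÷ 16 = 7 complete bars with 3 thirty-second notes remaining.

3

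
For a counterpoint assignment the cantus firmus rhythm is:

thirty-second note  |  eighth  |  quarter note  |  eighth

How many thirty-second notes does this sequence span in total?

17

Working in thirty-second notes: thirty-second note = 1; eighth = 4; quarter note = 8; eighth = 4.
Total: 1 + 4 + 8 + 4 = 17 thirty-second notes.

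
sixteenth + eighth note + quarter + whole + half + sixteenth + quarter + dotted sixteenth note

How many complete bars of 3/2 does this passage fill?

1

One bar of 3/2 = 48 thirty-second notes.
In thirty-second notes: sixteenth = 2; eighth note = 4; quarter = 8; whole = 32; half = 16; sixteenth = 2; quarter = 8; dotted sixteenth note = 3.
Sum: 2 + 4 + 8 + 32 + 16 + 2 + 8 + 3 = 75.
75 ÷ 48 = 1 complete bar with 27 left over.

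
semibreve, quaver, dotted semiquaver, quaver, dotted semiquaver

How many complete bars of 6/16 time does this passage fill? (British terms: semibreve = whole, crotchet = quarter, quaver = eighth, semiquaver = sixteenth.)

3

One bar of 6/16 = 12 thirty-second notes.
Working in thirty-second notes: semibreve = 32; quaver = 4; dotted semiquaver = 3; quaver = 4; dotted semiquaver = 3.
Altogether 32 + 4 + 3 + 4 + 3 = 46.
46 ÷ 12 = 3 complete bars with 10 left over.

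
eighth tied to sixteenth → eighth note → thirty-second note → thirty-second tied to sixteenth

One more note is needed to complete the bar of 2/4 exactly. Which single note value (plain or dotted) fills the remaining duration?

The bar of 2/4 = 16 thirty-second notes.
Each duration in thirty-second notes: eighth tied to sixteenth (eighth + sixteenth) = 6; eighth note = 4; thirty-second note = 1; thirty-second tied to sixteenth (thirty-second + sixteenth) = 3.
Altogether 6 + 4 + 1 + 3 = 14.
Remaining: 16 − 14 = 2 thirty-second notes, which is a sixteenth note.

sixteenth note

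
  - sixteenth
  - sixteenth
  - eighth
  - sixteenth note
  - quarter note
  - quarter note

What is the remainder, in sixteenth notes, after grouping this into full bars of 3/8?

One bar of 3/8 = 6 sixteenth notes.
In sixteenth notes: sixteenth = 1; sixteenth = 1; eighth = 2; sixteenth note = 1; quarter note = 4; quarter note = 4.
Adding: 1 + 1 + 2 + 1 + 4 + 4 = 13.
13 ÷ 6 = 2 complete bars with 1 sixteenth note remaining.

1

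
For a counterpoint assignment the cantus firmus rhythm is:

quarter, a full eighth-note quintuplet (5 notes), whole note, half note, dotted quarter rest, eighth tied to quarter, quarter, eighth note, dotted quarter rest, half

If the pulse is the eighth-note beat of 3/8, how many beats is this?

One eighth-note beat = 2 sixteenth notes.
Convert each value to sixteenth notes: quarter = 4; a full eighth-note quintuplet (5 notes) (five quintuplet eighths span one half) = 8; whole note = 16; half note = 8; dotted quarter rest = 6; eighth tied to quarter (eighth + quarter) = 6; quarter = 4; eighth note = 2; dotted quarter rest = 6; half = 8.
Sum: 4 + 8 + 16 + 8 + 6 + 6 + 4 + 2 + 6 + 8 = 68.
68 ÷ 2 = 34 beats.

34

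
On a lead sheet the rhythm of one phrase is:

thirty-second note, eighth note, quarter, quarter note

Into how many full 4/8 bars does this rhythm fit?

1

One bar of 4/8 = 16 thirty-second notes.
Express everything in thirty-second notes: thirty-second note = 1; eighth note = 4; quarter = 8; quarter note = 8.
Sum: 1 + 4 + 8 + 8 = 21.
21 ÷ 16 = 1 complete bar with 5 left over.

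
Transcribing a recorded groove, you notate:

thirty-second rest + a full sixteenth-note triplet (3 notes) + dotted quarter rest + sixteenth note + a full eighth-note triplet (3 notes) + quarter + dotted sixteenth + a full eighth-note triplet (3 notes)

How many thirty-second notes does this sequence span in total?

46

Express everything in thirty-second notes: thirty-second rest = 1; a full sixteenth-note triplet (3 notes) (three triplet sixteenths span one eighth) = 4; dotted quarter rest = 12; sixteenth note = 2; a full eighth-note triplet (3 notes) (three triplet eighths span one quarter) = 8; quarter = 8; dotted sixteenth = 3; a full eighth-note triplet (3 notes) (three triplet eighths span one quarter) = 8.
Sum: 1 + 4 + 12 + 2 + 8 + 8 + 3 + 8 = 46 thirty-second notes.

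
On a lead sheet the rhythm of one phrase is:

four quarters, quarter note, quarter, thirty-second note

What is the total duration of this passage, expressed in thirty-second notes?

Working in thirty-second notes: quarter = 8; quarter = 8; quarter = 8; quarter = 8; quarter note = 8; quarter = 8; thirty-second note = 1.
Altogether 8 + 8 + 8 + 8 + 8 + 8 + 1 = 49 thirty-second notes.

49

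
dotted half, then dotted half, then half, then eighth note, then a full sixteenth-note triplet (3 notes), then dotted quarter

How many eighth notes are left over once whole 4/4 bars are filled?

One bar of 4/4 = 8 eighth notes.
Each duration in eighth notes: dotted half = 6; dotted half = 6; half = 4; eighth note = 1; a full sixteenth-note triplet (3 notes) (three triplet sixteenths span one eighth) = 1; dotted quarter = 3.
Total: 6 + 6 + 4 + 1 + 1 + 3 = 21.
21 ÷ 8 = 2 complete bars with 5 eighth notes remaining.

5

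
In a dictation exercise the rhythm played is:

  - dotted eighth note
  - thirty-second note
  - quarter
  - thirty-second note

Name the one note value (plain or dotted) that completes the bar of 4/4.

half note

The bar of 4/4 = 32 thirty-second notes.
Working in thirty-second notes: dotted eighth note = 6; thirty-second note = 1; quarter = 8; thirty-second note = 1.
Sum: 6 + 1 + 8 + 1 = 16.
Remaining: 32 − 16 = 16 thirty-second notes, which is a half note.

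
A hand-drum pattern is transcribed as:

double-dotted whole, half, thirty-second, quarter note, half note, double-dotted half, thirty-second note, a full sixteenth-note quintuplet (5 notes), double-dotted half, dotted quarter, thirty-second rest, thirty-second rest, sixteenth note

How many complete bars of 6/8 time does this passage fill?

One bar of 6/8 = 24 thirty-second notes.
In thirty-second notes: double-dotted whole = 56; half = 16; thirty-second = 1; quarter note = 8; half note = 16; double-dotted half = 28; thirty-second note = 1; a full sixteenth-note quintuplet (5 notes) (five quintuplet sixteenths span one quarter) = 8; double-dotted half = 28; dotted quarter = 12; thirty-second rest = 1; thirty-second rest = 1; sixteenth note = 2.
Sum: 56 + 16 + 1 + 8 + 16 + 28 + 1 + 8 + 28 + 12 + 1 + 1 + 2 = 178.
178 ÷ 24 = 7 complete bars with 10 left over.

7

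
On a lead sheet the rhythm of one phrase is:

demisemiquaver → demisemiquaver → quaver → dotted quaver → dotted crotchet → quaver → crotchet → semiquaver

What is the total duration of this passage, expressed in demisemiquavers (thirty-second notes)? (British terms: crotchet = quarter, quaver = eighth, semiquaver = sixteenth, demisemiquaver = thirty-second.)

38

Working in thirty-second notes: demisemiquaver = 1; demisemiquaver = 1; quaver = 4; dotted quaver = 6; dotted crotchet = 12; quaver = 4; crotchet = 8; semiquaver = 2.
Total: 1 + 1 + 4 + 6 + 12 + 4 + 8 + 2 = 38 thirty-second notes.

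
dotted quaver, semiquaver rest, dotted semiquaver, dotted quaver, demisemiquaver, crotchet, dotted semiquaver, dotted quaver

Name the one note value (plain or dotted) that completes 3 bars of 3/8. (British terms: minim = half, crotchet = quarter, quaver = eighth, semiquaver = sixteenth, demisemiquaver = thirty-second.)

thirty-second note

3 bars of 3/8 = 36 thirty-second notes.
Express everything in thirty-second notes: dotted quaver = 6; semiquaver rest = 2; dotted semiquaver = 3; dotted quaver = 6; demisemiquaver = 1; crotchet = 8; dotted semiquaver = 3; dotted quaver = 6.
Sum: 6 + 2 + 3 + 6 + 1 + 8 + 3 + 6 = 35.
Remaining: 36 − 35 = 1 thirty-second note, which is a thirty-second note.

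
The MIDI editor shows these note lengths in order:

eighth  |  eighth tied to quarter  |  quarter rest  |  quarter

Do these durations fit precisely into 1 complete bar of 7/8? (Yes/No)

No

One bar of 7/8 = 7 eighth notes.
In eighth notes: eighth = 1; eighth tied to quarter (eighth + quarter) = 3; quarter rest = 2; quarter = 2.
Sum: 1 + 3 + 2 + 2 = 8.
8 exceeds 7, so the answer is No.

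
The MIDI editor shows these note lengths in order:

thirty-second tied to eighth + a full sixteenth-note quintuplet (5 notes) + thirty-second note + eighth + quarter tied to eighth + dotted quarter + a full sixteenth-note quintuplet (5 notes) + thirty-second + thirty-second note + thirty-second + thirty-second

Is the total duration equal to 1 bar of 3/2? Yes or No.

One bar of 3/2 = 48 thirty-second notes.
Express everything in thirty-second notes: thirty-second tied to eighth (thirty-second + eighth) = 5; a full sixteenth-note quintuplet (5 notes) (five quintuplet sixteenths span one quarter) = 8; thirty-second note = 1; eighth = 4; quarter tied to eighth (quarter + eighth) = 12; dotted quarter = 12; a full sixteenth-note quintuplet (5 notes) (five quintuplet sixteenths span one quarter) = 8; thirty-second = 1; thirty-second note = 1; thirty-second = 1; thirty-second = 1.
Adding: 5 + 8 + 1 + 4 + 12 + 12 + 8 + 1 + 1 + 1 + 1 = 54.
54 exceeds 48, so the answer is No.

No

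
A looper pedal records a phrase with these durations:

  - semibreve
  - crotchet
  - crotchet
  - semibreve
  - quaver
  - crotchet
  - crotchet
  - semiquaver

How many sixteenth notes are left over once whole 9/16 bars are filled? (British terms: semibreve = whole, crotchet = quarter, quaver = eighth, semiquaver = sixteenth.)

One bar of 9/16 = 9 sixteenth notes.
Convert each value to sixteenth notes: semibreve = 16; crotchet = 4; crotchet = 4; semibreve = 16; quaver = 2; crotchet = 4; crotchet = 4; semiquaver = 1.
Total: 16 + 4 + 4 + 16 + 2 + 4 + 4 + 1 = 51.
51 ÷ 9 = 5 complete bars with 6 sixteenth notes remaining.

6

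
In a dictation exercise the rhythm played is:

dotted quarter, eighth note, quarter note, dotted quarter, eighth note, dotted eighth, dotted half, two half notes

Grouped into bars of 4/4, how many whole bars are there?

One bar of 4/4 = 16 sixteenth notes.
Convert each value to sixteenth notes: dotted quarter = 6; eighth note = 2; quarter note = 4; dotted quarter = 6; eighth note = 2; dotted eighth = 3; dotted half = 12; half note = 8; half note = 8.
Altogether 6 + 2 + 4 + 6 + 2 + 3 + 12 + 8 + 8 = 51.
51 ÷ 16 = 3 complete bars with 3 left over.

3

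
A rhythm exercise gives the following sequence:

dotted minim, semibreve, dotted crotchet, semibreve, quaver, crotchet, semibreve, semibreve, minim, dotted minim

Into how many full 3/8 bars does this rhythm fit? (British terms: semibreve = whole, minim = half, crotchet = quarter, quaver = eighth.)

18

One bar of 3/8 = 3 eighth notes.
Convert each value to eighth notes: dotted minim = 6; semibreve = 8; dotted crotchet = 3; semibreve = 8; quaver = 1; crotchet = 2; semibreve = 8; semibreve = 8; minim = 4; dotted minim = 6.
Sum: 6 + 8 + 3 + 8 + 1 + 2 + 8 + 8 + 4 + 6 = 54.
54 ÷ 3 = 18 complete bars with 0 left over.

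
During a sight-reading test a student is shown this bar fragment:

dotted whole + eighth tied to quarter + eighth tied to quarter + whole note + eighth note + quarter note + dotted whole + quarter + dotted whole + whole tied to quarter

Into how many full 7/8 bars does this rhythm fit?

One bar of 7/8 = 7 eighth notes.
Convert each value to eighth notes: dotted whole = 12; eighth tied to quarter (eighth + quarter) = 3; eighth tied to quarter (eighth + quarter) = 3; whole note = 8; eighth note = 1; quarter note = 2; dotted whole = 12; quarter = 2; dotted whole = 12; whole tied to quarter (whole + quarter) = 10.
Altogether 12 + 3 + 3 + 8 + 1 + 2 + 12 + 2 + 12 + 10 = 65.
65 ÷ 7 = 9 complete bars with 2 left over.

9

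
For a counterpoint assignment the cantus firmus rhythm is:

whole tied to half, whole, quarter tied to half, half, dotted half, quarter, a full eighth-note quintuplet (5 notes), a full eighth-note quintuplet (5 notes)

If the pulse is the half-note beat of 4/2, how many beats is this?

11.5

One half-note beat = 2 quarter notes.
In quarter notes: whole tied to half (whole + half) = 6; whole = 4; quarter tied to half (quarter + half) = 3; half = 2; dotted half = 3; quarter = 1; a full eighth-note quintuplet (5 notes) (five quintuplet eighths span one half) = 2; a full eighth-note quintuplet (5 notes) (five quintuplet eighths span one half) = 2.
Adding: 6 + 4 + 3 + 2 + 3 + 1 + 2 + 2 = 23.
23 ÷ 2 = 11.5 beats.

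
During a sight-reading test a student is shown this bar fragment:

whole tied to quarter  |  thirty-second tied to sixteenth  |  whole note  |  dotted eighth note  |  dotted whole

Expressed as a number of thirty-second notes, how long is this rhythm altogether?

Express everything in thirty-second notes: whole tied to quarter (whole + quarter) = 40; thirty-second tied to sixteenth (thirty-second + sixteenth) = 3; whole note = 32; dotted eighth note = 6; dotted whole = 48.
Sum: 40 + 3 + 32 + 6 + 48 = 129 thirty-second notes.

129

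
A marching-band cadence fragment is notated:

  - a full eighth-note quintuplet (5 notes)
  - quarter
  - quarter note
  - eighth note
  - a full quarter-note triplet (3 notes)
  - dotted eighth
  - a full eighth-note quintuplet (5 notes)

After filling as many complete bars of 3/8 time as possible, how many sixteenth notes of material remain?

One bar of 3/8 = 6 sixteenth notes.
Each duration in sixteenth notes: a full eighth-note quintuplet (5 notes) (five quintuplet eighths span one half) = 8; quarter = 4; quarter note = 4; eighth note = 2; a full quarter-note triplet (3 notes) (three triplet quarters span one half) = 8; dotted eighth = 3; a full eighth-note quintuplet (5 notes) (five quintuplet eighths span one half) = 8.
Altogether 8 + 4 + 4 + 2 + 8 + 3 + 8 = 37.
37 ÷ 6 = 6 complete bars with 1 sixteenth note remaining.

1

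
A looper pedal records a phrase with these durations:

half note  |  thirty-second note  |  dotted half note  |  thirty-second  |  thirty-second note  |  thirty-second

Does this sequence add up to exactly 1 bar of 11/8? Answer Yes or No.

Yes

One bar of 11/8 = 44 thirty-second notes.
Convert each value to thirty-second notes: half note = 16; thirty-second note = 1; dotted half note = 24; thirty-second = 1; thirty-second note = 1; thirty-second = 1.
Altogether 16 + 1 + 24 + 1 + 1 + 1 = 44.
44 equals 44, so the answer is Yes.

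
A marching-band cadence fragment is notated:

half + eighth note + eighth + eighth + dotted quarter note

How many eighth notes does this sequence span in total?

In eighth notes: half = 4; eighth note = 1; eighth = 1; eighth = 1; dotted quarter note = 3.
Adding: 4 + 1 + 1 + 1 + 3 = 10 eighth notes.

10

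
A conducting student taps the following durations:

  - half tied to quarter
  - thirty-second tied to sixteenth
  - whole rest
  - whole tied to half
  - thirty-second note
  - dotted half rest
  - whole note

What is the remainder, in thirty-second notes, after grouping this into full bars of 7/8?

24

One bar of 7/8 = 28 thirty-second notes.
In thirty-second notes: half tied to quarter (half + quarter) = 24; thirty-second tied to sixteenth (thirty-second + sixteenth) = 3; whole rest = 32; whole tied to half (whole + half) = 48; thirty-second note = 1; dotted half rest = 24; whole note = 32.
Adding: 24 + 3 + 32 + 48 + 1 + 24 + 32 = 164.
164 ÷ 28 = 5 complete bars with 24 thirty-second notes remaining.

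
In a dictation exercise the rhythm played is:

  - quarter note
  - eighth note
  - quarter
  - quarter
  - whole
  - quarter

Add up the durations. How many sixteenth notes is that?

Convert each value to sixteenth notes: quarter note = 4; eighth note = 2; quarter = 4; quarter = 4; whole = 16; quarter = 4.
Sum: 4 + 2 + 4 + 4 + 16 + 4 = 34 sixteenth notes.

34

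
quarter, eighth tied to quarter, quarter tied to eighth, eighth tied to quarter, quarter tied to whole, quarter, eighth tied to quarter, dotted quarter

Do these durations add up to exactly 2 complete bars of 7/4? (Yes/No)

No

One bar of 7/4 = 14 eighth notes, so 2 bars = 28.
In eighth notes: quarter = 2; eighth tied to quarter (eighth + quarter) = 3; quarter tied to eighth (quarter + eighth) = 3; eighth tied to quarter (eighth + quarter) = 3; quarter tied to whole (quarter + whole) = 10; quarter = 2; eighth tied to quarter (eighth + quarter) = 3; dotted quarter = 3.
Adding: 2 + 3 + 3 + 3 + 10 + 2 + 3 + 3 = 29.
29 exceeds 28, so the answer is No.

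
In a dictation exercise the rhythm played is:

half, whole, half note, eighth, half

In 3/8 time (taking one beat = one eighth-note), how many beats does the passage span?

21

One eighth-note beat = 2 sixteenth notes.
In sixteenth notes: half = 8; whole = 16; half note = 8; eighth = 2; half = 8.
Total: 8 + 16 + 8 + 2 + 8 = 42.
42 ÷ 2 = 21 beats.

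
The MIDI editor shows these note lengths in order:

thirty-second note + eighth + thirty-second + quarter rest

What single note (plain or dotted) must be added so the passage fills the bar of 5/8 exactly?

dotted eighth note

The bar of 5/8 = 20 thirty-second notes.
In thirty-second notes: thirty-second note = 1; eighth = 4; thirty-second = 1; quarter rest = 8.
Adding: 1 + 4 + 1 + 8 = 14.
Remaining: 20 − 14 = 6 thirty-second notes, which is a dotted eighth note.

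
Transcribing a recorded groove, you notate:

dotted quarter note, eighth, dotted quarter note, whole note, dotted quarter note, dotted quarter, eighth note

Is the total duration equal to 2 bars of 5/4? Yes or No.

No

One bar of 5/4 = 10 eighth notes, so 2 bars = 20.
In eighth notes: dotted quarter note = 3; eighth = 1; dotted quarter note = 3; whole note = 8; dotted quarter note = 3; dotted quarter = 3; eighth note = 1.
Total: 3 + 1 + 3 + 8 + 3 + 3 + 1 = 22.
22 exceeds 20, so the answer is No.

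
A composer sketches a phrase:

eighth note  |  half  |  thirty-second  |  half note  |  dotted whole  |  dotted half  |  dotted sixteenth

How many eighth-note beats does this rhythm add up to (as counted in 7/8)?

28

One eighth-note beat = 4 thirty-second notes.
Working in thirty-second notes: eighth note = 4; half = 16; thirty-second = 1; half note = 16; dotted whole = 48; dotted half = 24; dotted sixteenth = 3.
Adding: 4 + 16 + 1 + 16 + 48 + 24 + 3 = 112.
112 ÷ 4 = 28 beats.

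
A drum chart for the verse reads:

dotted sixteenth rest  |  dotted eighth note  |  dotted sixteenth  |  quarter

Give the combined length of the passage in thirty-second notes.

In thirty-second notes: dotted sixteenth rest = 3; dotted eighth note = 6; dotted sixteenth = 3; quarter = 8.
Sum: 3 + 6 + 3 + 8 = 20 thirty-second notes.

20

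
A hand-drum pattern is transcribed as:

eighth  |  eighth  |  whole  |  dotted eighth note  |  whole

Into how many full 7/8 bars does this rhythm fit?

One bar of 7/8 = 14 sixteenth notes.
Working in sixteenth notes: eighth = 2; eighth = 2; whole = 16; dotted eighth note = 3; whole = 16.
Altogether 2 + 2 + 16 + 3 + 16 = 39.
39 ÷ 14 = 2 complete bars with 11 left over.

2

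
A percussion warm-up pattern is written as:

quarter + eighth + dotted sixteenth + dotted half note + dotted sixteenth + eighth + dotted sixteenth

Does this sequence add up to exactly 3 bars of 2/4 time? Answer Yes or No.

One bar of 2/4 = 16 thirty-second notes, so 3 bars = 48.
Convert each value to thirty-second notes: quarter = 8; eighth = 4; dotted sixteenth = 3; dotted half note = 24; dotted sixteenth = 3; eighth = 4; dotted sixteenth = 3.
Total: 8 + 4 + 3 + 24 + 3 + 4 + 3 = 49.
49 exceeds 48, so the answer is No.

No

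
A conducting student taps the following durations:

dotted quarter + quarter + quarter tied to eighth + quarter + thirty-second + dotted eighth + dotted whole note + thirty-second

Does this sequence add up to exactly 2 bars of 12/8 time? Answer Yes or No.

One bar of 12/8 = 48 thirty-second notes, so 2 bars = 96.
Each duration in thirty-second notes: dotted quarter = 12; quarter = 8; quarter tied to eighth (quarter + eighth) = 12; quarter = 8; thirty-second = 1; dotted eighth = 6; dotted whole note = 48; thirty-second = 1.
Sum: 12 + 8 + 12 + 8 + 1 + 6 + 48 + 1 = 96.
96 equals 96, so the answer is Yes.

Yes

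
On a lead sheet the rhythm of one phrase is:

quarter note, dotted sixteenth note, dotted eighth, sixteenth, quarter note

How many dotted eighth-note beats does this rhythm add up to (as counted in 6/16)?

4.5

One dotted eighth-note beat = 6 thirty-second notes.
Working in thirty-second notes: quarter note = 8; dotted sixteenth note = 3; dotted eighth = 6; sixteenth = 2; quarter note = 8.
Altogether 8 + 3 + 6 + 2 + 8 = 27.
27 ÷ 6 = 4.5 beats.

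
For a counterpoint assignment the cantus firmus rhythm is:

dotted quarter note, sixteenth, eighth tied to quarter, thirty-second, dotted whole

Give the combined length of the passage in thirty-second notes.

75

In thirty-second notes: dotted quarter note = 12; sixteenth = 2; eighth tied to quarter (eighth + quarter) = 12; thirty-second = 1; dotted whole = 48.
Sum: 12 + 2 + 12 + 1 + 48 = 75 thirty-second notes.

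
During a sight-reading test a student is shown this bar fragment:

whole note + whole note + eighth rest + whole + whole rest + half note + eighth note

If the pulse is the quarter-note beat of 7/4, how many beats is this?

19

One quarter-note beat = 2 eighth notes.
Express everything in eighth notes: whole note = 8; whole note = 8; eighth rest = 1; whole = 8; whole rest = 8; half note = 4; eighth note = 1.
Total: 8 + 8 + 1 + 8 + 8 + 4 + 1 = 38.
38 ÷ 2 = 19 beats.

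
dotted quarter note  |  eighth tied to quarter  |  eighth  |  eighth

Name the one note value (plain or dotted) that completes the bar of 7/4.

The bar of 7/4 = 14 eighth notes.
Express everything in eighth notes: dotted quarter note = 3; eighth tied to quarter (eighth + quarter) = 3; eighth = 1; eighth = 1.
Adding: 3 + 3 + 1 + 1 = 8.
Remaining: 14 − 8 = 6 eighth notes, which is a dotted half note.

dotted half note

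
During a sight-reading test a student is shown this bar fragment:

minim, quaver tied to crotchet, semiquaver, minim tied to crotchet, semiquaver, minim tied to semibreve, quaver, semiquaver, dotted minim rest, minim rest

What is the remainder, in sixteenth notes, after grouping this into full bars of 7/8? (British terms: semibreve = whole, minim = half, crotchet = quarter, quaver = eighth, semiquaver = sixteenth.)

One bar of 7/8 = 14 sixteenth notes.
Each duration in sixteenth notes: minim = 8; quaver tied to crotchet (quaver + crotchet) = 6; semiquaver = 1; minim tied to crotchet (minim + crotchet) = 12; semiquaver = 1; minim tied to semibreve (minim + semibreve) = 24; quaver = 2; semiquaver = 1; dotted minim rest = 12; minim rest = 8.
Adding: 8 + 6 + 1 + 12 + 1 + 24 + 2 + 1 + 12 + 8 = 75.
75 ÷ 14 = 5 complete bars with 5 sixteenth notes remaining.

5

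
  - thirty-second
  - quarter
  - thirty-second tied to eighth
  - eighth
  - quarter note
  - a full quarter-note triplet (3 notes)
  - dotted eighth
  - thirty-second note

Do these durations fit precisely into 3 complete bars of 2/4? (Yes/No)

No

One bar of 2/4 = 16 thirty-second notes, so 3 bars = 48.
Convert each value to thirty-second notes: thirty-second = 1; quarter = 8; thirty-second tied to eighth (thirty-second + eighth) = 5; eighth = 4; quarter note = 8; a full quarter-note triplet (3 notes) (three triplet quarters span one half) = 16; dotted eighth = 6; thirty-second note = 1.
Altogether 1 + 8 + 5 + 4 + 8 + 16 + 6 + 1 = 49.
49 exceeds 48, so the answer is No.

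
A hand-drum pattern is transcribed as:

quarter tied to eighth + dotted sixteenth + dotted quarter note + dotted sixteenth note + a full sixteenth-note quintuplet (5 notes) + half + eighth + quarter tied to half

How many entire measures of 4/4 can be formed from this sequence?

One bar of 4/4 = 32 thirty-second notes.
Convert each value to thirty-second notes: quarter tied to eighth (quarter + eighth) = 12; dotted sixteenth = 3; dotted quarter note = 12; dotted sixteenth note = 3; a full sixteenth-note quintuplet (5 notes) (five quintuplet sixteenths span one quarter) = 8; half = 16; eighth = 4; quarter tied to half (quarter + half) = 24.
Altogether 12 + 3 + 12 + 3 + 8 + 16 + 4 + 24 = 82.
82 ÷ 32 = 2 complete bars with 18 left over.

2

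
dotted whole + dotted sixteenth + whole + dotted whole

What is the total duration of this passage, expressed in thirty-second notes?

Express everything in thirty-second notes: dotted whole = 48; dotted sixteenth = 3; whole = 32; dotted whole = 48.
Sum: 48 + 3 + 32 + 48 = 131 thirty-second notes.

131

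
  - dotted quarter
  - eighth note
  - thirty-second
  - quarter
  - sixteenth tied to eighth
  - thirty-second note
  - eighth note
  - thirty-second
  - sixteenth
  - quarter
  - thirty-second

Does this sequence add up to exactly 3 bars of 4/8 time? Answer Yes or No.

Yes

One bar of 4/8 = 16 thirty-second notes, so 3 bars = 48.
Convert each value to thirty-second notes: dotted quarter = 12; eighth note = 4; thirty-second = 1; quarter = 8; sixteenth tied to eighth (sixteenth + eighth) = 6; thirty-second note = 1; eighth note = 4; thirty-second = 1; sixteenth = 2; quarter = 8; thirty-second = 1.
Total: 12 + 4 + 1 + 8 + 6 + 1 + 4 + 1 + 2 + 8 + 1 = 48.
48 equals 48, so the answer is Yes.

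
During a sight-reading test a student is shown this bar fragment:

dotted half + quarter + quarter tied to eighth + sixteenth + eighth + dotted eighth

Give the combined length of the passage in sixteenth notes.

Convert each value to sixteenth notes: dotted half = 12; quarter = 4; quarter tied to eighth (quarter + eighth) = 6; sixteenth = 1; eighth = 2; dotted eighth = 3.
Total: 12 + 4 + 6 + 1 + 2 + 3 = 28 sixteenth notes.

28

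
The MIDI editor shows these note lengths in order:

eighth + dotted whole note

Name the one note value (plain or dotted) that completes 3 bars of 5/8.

quarter note

3 bars of 5/8 = 15 eighth notes.
Working in eighth notes: eighth = 1; dotted whole note = 12.
Total: 1 + 12 = 13.
Remaining: 15 − 13 = 2 eighth notes, which is a quarter note.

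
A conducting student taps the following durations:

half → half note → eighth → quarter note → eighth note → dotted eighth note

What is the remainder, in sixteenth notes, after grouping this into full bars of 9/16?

One bar of 9/16 = 9 sixteenth notes.
Working in sixteenth notes: half = 8; half note = 8; eighth = 2; quarter note = 4; eighth note = 2; dotted eighth note = 3.
Total: 8 + 8 + 2 + 4 + 2 + 3 = 27.
27 ÷ 9 = 3 complete bars with 0 sixteenth notes remaining.

0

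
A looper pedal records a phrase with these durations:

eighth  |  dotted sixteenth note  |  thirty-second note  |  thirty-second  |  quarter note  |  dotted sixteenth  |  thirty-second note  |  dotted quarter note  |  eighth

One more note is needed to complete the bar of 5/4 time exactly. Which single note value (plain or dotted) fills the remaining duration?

The bar of 5/4 = 40 thirty-second notes.
In thirty-second notes: eighth = 4; dotted sixteenth note = 3; thirty-second note = 1; thirty-second = 1; quarter note = 8; dotted sixteenth = 3; thirty-second note = 1; dotted quarter note = 12; eighth = 4.
Sum: 4 + 3 + 1 + 1 + 8 + 3 + 1 + 12 + 4 = 37.
Remaining: 40 − 37 = 3 thirty-second notes, which is a dotted sixteenth note.

dotted sixteenth note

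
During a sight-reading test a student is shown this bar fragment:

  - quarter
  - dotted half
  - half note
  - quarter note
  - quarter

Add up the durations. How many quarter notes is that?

Convert each value to quarter notes: quarter = 1; dotted half = 3; half note = 2; quarter note = 1; quarter = 1.
Sum: 1 + 3 + 2 + 1 + 1 = 8 quarter notes.

8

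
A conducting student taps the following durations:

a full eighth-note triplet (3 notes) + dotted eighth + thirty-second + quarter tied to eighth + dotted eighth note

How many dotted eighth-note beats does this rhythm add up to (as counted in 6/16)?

5.5

One dotted eighth-note beat = 6 thirty-second notes.
Each duration in thirty-second notes: a full eighth-note triplet (3 notes) (three triplet eighths span one quarter) = 8; dotted eighth = 6; thirty-second = 1; quarter tied to eighth (quarter + eighth) = 12; dotted eighth note = 6.
Sum: 8 + 6 + 1 + 12 + 6 = 33.
33 ÷ 6 = 5.5 beats.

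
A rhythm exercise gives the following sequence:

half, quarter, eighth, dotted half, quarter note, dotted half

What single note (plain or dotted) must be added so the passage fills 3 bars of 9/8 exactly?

dotted half note

3 bars of 9/8 = 27 eighth notes.
Working in eighth notes: half = 4; quarter = 2; eighth = 1; dotted half = 6; quarter note = 2; dotted half = 6.
Total: 4 + 2 + 1 + 6 + 2 + 6 = 21.
Remaining: 27 − 21 = 6 eighth notes, which is a dotted half note.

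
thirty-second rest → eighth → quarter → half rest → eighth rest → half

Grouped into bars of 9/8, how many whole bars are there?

1

One bar of 9/8 = 36 thirty-second notes.
Working in thirty-second notes: thirty-second rest = 1; eighth = 4; quarter = 8; half rest = 16; eighth rest = 4; half = 16.
Total: 1 + 4 + 8 + 16 + 4 + 16 = 49.
49 ÷ 36 = 1 complete bar with 13 left over.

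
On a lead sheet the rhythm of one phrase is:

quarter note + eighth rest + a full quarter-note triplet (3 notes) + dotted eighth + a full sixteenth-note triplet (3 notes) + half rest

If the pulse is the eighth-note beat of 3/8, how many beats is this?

One eighth-note beat = 2 sixteenth notes.
Convert each value to sixteenth notes: quarter note = 4; eighth rest = 2; a full quarter-note triplet (3 notes) (three triplet quarters span one half) = 8; dotted eighth = 3; a full sixteenth-note triplet (3 notes) (three triplet sixteenths span one eighth) = 2; half rest = 8.
Total: 4 + 2 + 8 + 3 + 2 + 8 = 27.
27 ÷ 2 = 13.5 beats.

13.5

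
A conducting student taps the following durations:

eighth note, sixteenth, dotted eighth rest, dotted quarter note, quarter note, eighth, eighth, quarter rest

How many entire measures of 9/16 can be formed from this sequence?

2

One bar of 9/16 = 9 sixteenth notes.
Working in sixteenth notes: eighth note = 2; sixteenth = 1; dotted eighth rest = 3; dotted quarter note = 6; quarter note = 4; eighth = 2; eighth = 2; quarter rest = 4.
Sum: 2 + 1 + 3 + 6 + 4 + 2 + 2 + 4 = 24.
24 ÷ 9 = 2 complete bars with 6 left over.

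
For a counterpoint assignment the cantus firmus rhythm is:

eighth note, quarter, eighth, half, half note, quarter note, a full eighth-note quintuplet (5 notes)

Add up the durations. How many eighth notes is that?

18

Express everything in eighth notes: eighth note = 1; quarter = 2; eighth = 1; half = 4; half note = 4; quarter note = 2; a full eighth-note quintuplet (5 notes) (five quintuplet eighths span one half) = 4.
Altogether 1 + 2 + 1 + 4 + 4 + 2 + 4 = 18 eighth notes.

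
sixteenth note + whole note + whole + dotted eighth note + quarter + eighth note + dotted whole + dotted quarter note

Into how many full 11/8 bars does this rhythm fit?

One bar of 11/8 = 22 sixteenth notes.
Working in sixteenth notes: sixteenth note = 1; whole note = 16; whole = 16; dotted eighth note = 3; quarter = 4; eighth note = 2; dotted whole = 24; dotted quarter note = 6.
Sum: 1 + 16 + 16 + 3 + 4 + 2 + 24 + 6 = 72.
72 ÷ 22 = 3 complete bars with 6 left over.

3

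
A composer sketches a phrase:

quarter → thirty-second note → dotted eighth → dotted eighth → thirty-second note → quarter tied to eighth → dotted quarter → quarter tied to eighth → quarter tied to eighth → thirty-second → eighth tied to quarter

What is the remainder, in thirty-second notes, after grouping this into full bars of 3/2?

35

One bar of 3/2 = 48 thirty-second notes.
Working in thirty-second notes: quarter = 8; thirty-second note = 1; dotted eighth = 6; dotted eighth = 6; thirty-second note = 1; quarter tied to eighth (quarter + eighth) = 12; dotted quarter = 12; quarter tied to eighth (quarter + eighth) = 12; quarter tied to eighth (quarter + eighth) = 12; thirty-second = 1; eighth tied to quarter (eighth + quarter) = 12.
Total: 8 + 1 + 6 + 6 + 1 + 12 + 12 + 12 + 12 + 1 + 12 = 83.
83 ÷ 48 = 1 complete bar with 35 thirty-second notes remaining.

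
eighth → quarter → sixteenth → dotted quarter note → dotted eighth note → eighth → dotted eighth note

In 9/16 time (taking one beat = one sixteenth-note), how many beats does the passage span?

One sixteenth-note beat = 2 thirty-second notes.
Convert each value to thirty-second notes: eighth = 4; quarter = 8; sixteenth = 2; dotted quarter note = 12; dotted eighth note = 6; eighth = 4; dotted eighth note = 6.
Total: 4 + 8 + 2 + 12 + 6 + 4 + 6 = 42.
42 ÷ 2 = 21 beats.

21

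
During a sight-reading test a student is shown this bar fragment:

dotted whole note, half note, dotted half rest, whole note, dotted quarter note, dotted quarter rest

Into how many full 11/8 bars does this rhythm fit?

One bar of 11/8 = 11 eighth notes.
In eighth notes: dotted whole note = 12; half note = 4; dotted half rest = 6; whole note = 8; dotted quarter note = 3; dotted quarter rest = 3.
Total: 12 + 4 + 6 + 8 + 3 + 3 = 36.
36 ÷ 11 = 3 complete bars with 3 left over.

3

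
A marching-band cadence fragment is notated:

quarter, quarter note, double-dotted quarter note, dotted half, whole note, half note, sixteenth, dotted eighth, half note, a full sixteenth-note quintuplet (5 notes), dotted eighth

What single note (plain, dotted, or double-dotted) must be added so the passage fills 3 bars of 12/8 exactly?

eighth note

3 bars of 12/8 = 72 sixteenth notes.
Express everything in sixteenth notes: quarter = 4; quarter note = 4; double-dotted quarter note = 7; dotted half = 12; whole note = 16; half note = 8; sixteenth = 1; dotted eighth = 3; half note = 8; a full sixteenth-note quintuplet (5 notes) (five quintuplet sixteenths span one quarter) = 4; dotted eighth = 3.
Adding: 4 + 4 + 7 + 12 + 16 + 8 + 1 + 3 + 8 + 4 + 3 = 70.
Remaining: 72 − 70 = 2 sixteenth notes, which is a eighth note.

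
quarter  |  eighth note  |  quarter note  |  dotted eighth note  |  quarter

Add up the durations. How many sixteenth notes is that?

Express everything in sixteenth notes: quarter = 4; eighth note = 2; quarter note = 4; dotted eighth note = 3; quarter = 4.
Altogether 4 + 2 + 4 + 3 + 4 = 17 sixteenth notes.

17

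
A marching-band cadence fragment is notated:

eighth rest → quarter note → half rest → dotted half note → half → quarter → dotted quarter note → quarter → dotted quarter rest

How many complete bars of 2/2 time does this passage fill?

3

One bar of 2/2 = 8 eighth notes.
Working in eighth notes: eighth rest = 1; quarter note = 2; half rest = 4; dotted half note = 6; half = 4; quarter = 2; dotted quarter note = 3; quarter = 2; dotted quarter rest = 3.
Sum: 1 + 2 + 4 + 6 + 4 + 2 + 3 + 2 + 3 = 27.
27 ÷ 8 = 3 complete bars with 3 left over.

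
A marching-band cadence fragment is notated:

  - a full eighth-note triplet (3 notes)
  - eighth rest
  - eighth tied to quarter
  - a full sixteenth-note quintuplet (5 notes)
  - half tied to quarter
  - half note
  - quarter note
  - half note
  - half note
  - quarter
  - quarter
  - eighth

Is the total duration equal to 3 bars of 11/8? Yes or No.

Yes

One bar of 11/8 = 11 eighth notes, so 3 bars = 33.
Each duration in eighth notes: a full eighth-note triplet (3 notes) (three triplet eighths span one quarter) = 2; eighth rest = 1; eighth tied to quarter (eighth + quarter) = 3; a full sixteenth-note quintuplet (5 notes) (five quintuplet sixteenths span one quarter) = 2; half tied to quarter (half + quarter) = 6; half note = 4; quarter note = 2; half note = 4; half note = 4; quarter = 2; quarter = 2; eighth = 1.
Sum: 2 + 1 + 3 + 2 + 6 + 4 + 2 + 4 + 4 + 2 + 2 + 1 = 33.
33 equals 33, so the answer is Yes.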